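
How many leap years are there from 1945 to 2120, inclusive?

Multiples of 4 in [1945,2120]: 44.
Of those, multiples of 100: 2 (not leap unless ÷400).
Multiples of 400: 1.
Leap years = 44 − 2 + 1 = 43.

43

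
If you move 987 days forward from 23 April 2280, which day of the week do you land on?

Friday

First find the weekday of Apr 23, 2280. Doomsday rule: the anchor day for the 2200s is Friday. For year 80: 80÷12 = 6 r 8, and 8÷4 = 2, so 6+8+2 = 16.
Friday + 16 ≡ Sunday — that's 2280's doomsday.
In April the doomsday date is Apr 4.
Apr 23 is 19 days after Apr 4; 19 mod 7 = 5, so Sunday + 5 = Friday.
987 mod 7 = 0, so 987 days after a Friday is Friday + 0 = Friday.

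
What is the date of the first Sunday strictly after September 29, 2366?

Sep 29, 2366 is a Thursday.
From Thursday to the next Sunday is 3 days.
Sep 29, 2366 + 3 = Oct 2, 2366.

October 2, 2366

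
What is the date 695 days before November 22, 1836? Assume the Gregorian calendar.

−366 (one year; includes Feb 29, 1836) → Nov 22, 1835 (329 left).
−22 → Oct 31, 1835 (end of Oct, 31 days; 307 left).
−31 → Sep 30, 1835 (end of Sep, 30 days; 276 left).
−30 → Aug 31, 1835 (end of Aug, 31 days; 246 left).
−31 → Jul 31, 1835 (end of Jul, 31 days; 215 left).
−31 → Jun 30, 1835 (end of Jun, 30 days; 184 left).
−30 → May 31, 1835 (end of May, 31 days; 154 left).
−31 → Apr 30, 1835 (end of Apr, 30 days; 123 left).
−30 → Mar 31, 1835 (end of Mar, 31 days; 93 left).
−31 → Feb 28, 1835 (end of Feb, 28 days; 62 left).
−28 → Jan 31, 1835 (end of Jan, 31 days; 34 left).
−31 → Dec 31, 1834 (end of Dec, 31 days; 3 left).
−3 → Dec 28, 1834.

December 28, 1834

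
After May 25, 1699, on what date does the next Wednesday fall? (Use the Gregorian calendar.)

May 25, 1699 is a Monday.
From Monday to the next Wednesday is 2 days.
May 25, 1699 + 2 = May 27, 1699.

May 27, 1699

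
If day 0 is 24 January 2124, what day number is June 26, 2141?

6363

Jan 24, 2124 → Jan 24, 2125: 366 days (Feb 29, 2124 is in that span).
Jan 24, 2125 → Jan 24, 2126: 365 days.
Jan 24, 2126 → Jan 24, 2127: 365 days.
Jan 24, 2127 → Jan 24, 2128: 365 days.
Jan 24, 2128 → Jan 24, 2129: 366 days (Feb 29, 2128 is in that span).
Jan 24, 2129 → Jan 24, 2130: 365 days.
Jan 24, 2130 → Jan 24, 2131: 365 days.
Jan 24, 2131 → Jan 24, 2132: 365 days.
Jan 24, 2132 → Jan 24, 2133: 366 days (Feb 29, 2132 is in that span).
Jan 24, 2133 → Jan 24, 2134: 365 days.
Jan 24, 2134 → Jan 24, 2135: 365 days.
Jan 24, 2135 → Jan 24, 2136: 365 days.
Jan 24, 2136 → Jan 24, 2137: 366 days (Feb 29, 2136 is in that span).
Jan 24, 2137 → Jan 24, 2138: 365 days.
Jan 24, 2138 → Jan 24, 2139: 365 days.
Jan 24, 2139 → Jan 24, 2140: 365 days.
Jan 24, 2140 → Jan 24, 2141: 366 days (Feb 29, 2140 is in that span).
Jan 24, 2141 → Feb 24, 2141: 31 days (January has 31).
Feb 24, 2141 → Mar 24, 2141: 28 days (February has 28).
Mar 24, 2141 → Apr 24, 2141: 31 days (March has 31).
Apr 24, 2141 → May 24, 2141: 30 days (April has 30).
May 24, 2141 → Jun 24, 2141: 31 days (May has 31).
Jun 24, 2141 → Jun 26, 2141: 2 days.
Total: 6363 days.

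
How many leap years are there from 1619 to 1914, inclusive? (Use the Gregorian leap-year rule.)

Multiples of 4 in [1619,1914]: 74.
Of those, multiples of 100: 3 (not leap unless ÷400).
Multiples of 400: 0.
Leap years = 74 − 3 + 0 = 71.

71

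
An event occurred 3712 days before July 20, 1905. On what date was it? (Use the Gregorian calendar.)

−365 (one year) → Jul 20, 1904 (3347 left).
−366 (one year; includes Feb 29, 1904) → Jul 20, 1903 (2981 left).
−365 (one year) → Jul 20, 1902 (2616 left).
−365 (one year) → Jul 20, 1901 (2251 left).
−365 (one year) → Jul 20, 1900 (1886 left).
−365 (one year) → Jul 20, 1899 (1521 left).
−365 (one year) → Jul 20, 1898 (1156 left).
−365 (one year) → Jul 20, 1897 (791 left).
−365 (one year) → Jul 20, 1896 (426 left).
−366 (one year; includes Feb 29, 1896) → Jul 20, 1895 (60 left).
−20 → Jun 30, 1895 (end of Jun, 30 days; 40 left).
−30 → May 31, 1895 (end of May, 31 days; 10 left).
−10 → May 21, 1895.

May 21, 1895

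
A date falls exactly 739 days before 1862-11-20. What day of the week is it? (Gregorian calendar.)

Sunday

Nov 20, 1862 is a Thursday.
739 mod 7 = 4, so 739 days before a Thursday is Thursday − 4 = Sunday.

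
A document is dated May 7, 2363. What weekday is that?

Doomsday rule: the anchor day for the 2300s is Wednesday. For year 63: 63÷12 = 5 r 3, and 3÷4 = 0, so 5+3+0 = 8.
Wednesday + 8 ≡ Thursday — that's 2363's doomsday.
In May the doomsday date is May 9.
May 7 is 2 days before May 9; 2 mod 7 = 2, so Thursday − 2 = Tuesday.

Tuesday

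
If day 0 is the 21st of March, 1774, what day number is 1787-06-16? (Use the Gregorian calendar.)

4835

Mar 21, 1774 → Mar 21, 1775: 365 days.
Mar 21, 1775 → Mar 21, 1776: 366 days (Feb 29, 1776 is in that span).
Mar 21, 1776 → Mar 21, 1777: 365 days.
Mar 21, 1777 → Mar 21, 1778: 365 days.
Mar 21, 1778 → Mar 21, 1779: 365 days.
Mar 21, 1779 → Mar 21, 1780: 366 days (Feb 29, 1780 is in that span).
Mar 21, 1780 → Mar 21, 1781: 365 days.
Mar 21, 1781 → Mar 21, 1782: 365 days.
Mar 21, 1782 → Mar 21, 1783: 365 days.
Mar 21, 1783 → Mar 21, 1784: 366 days (Feb 29, 1784 is in that span).
Mar 21, 1784 → Mar 21, 1785: 365 days.
Mar 21, 1785 → Mar 21, 1786: 365 days.
Mar 21, 1786 → Mar 21, 1787: 365 days.
Mar 21, 1787 → Apr 21, 1787: 31 days (March has 31).
Apr 21, 1787 → May 21, 1787: 30 days (April has 30).
May 21, 1787 → Jun 16, 1787: 26 days.
Total: 4835 days.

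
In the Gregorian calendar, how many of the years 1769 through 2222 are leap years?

Multiples of 4 in [1769,2222]: 113.
Of those, multiples of 100: 5 (not leap unless ÷400).
Multiples of 400: 1.
Leap years = 113 − 5 + 1 = 109.

109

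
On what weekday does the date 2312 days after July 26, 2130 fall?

Friday

First find the weekday of Jul 26, 2130. Doomsday rule: the anchor day for the 2100s is Sunday. For year 30: 30÷12 = 2 r 6, and 6÷4 = 1, so 2+6+1 = 9.
Sunday + 9 ≡ Tuesday — that's 2130's doomsday.
In July the doomsday date is Jul 11.
Jul 26 is 15 days after Jul 11; 15 mod 7 = 1, so Tuesday + 1 = Wednesday.
2312 mod 7 = 2, so 2312 days after a Wednesday is Wednesday + 2 = Friday.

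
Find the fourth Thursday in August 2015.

August 1, 2015 is a Saturday.
The first Thursday is therefore August 6 (5 days later).
The fourth Thursday is 6 + 3×7 = August 27.

August 27, 2015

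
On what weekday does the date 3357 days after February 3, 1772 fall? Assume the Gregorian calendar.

Friday

First find the weekday of Feb 3, 1772. Doomsday rule: the anchor day for the 1700s is Sunday. For year 72: 72÷12 = 6 r 0, and 0÷4 = 0, so 6+0+0 = 6.
Sunday + 6 ≡ Saturday — that's 1772's doomsday.
In February the doomsday date is Feb 29 (1772 is a leap year (divisible by 4)).
Feb 3 is 26 days before Feb 29; 26 mod 7 = 5, so Saturday − 5 = Monday.
3357 mod 7 = 4, so 3357 days after a Monday is Monday + 4 = Friday.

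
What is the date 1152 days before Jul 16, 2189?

−365 (one year) → Jul 16, 2188 (787 left).
−366 (one year; includes Feb 29, 2188) → Jul 16, 2187 (421 left).
−365 (one year) → Jul 16, 2186 (56 left).
−16 → Jun 30, 2186 (end of Jun, 30 days; 40 left).
−30 → May 31, 2186 (end of May, 31 days; 10 left).
−10 → May 21, 2186.

May 21, 2186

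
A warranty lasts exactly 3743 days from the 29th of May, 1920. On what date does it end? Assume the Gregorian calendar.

August 28, 1930

+365 (one year) → May 29, 1921 (3378 left).
+365 (one year) → May 29, 1922 (3013 left).
+365 (one year) → May 29, 1923 (2648 left).
+366 (one year; includes Feb 29, 1924) → May 29, 1924 (2282 left).
+365 (one year) → May 29, 1925 (1917 left).
+365 (one year) → May 29, 1926 (1552 left).
+365 (one year) → May 29, 1927 (1187 left).
+366 (one year; includes Feb 29, 1928) → May 29, 1928 (821 left).
+365 (one year) → May 29, 1929 (456 left).
+365 (one year) → May 29, 1930 (91 left).
May has 31 days: +3 → Jun 1, 1930 (88 left).
Jun has 30 days: +30 → Jul 1, 1930 (58 left).
Jul has 31 days: +31 → Aug 1, 1930 (27 left).
+27 → Aug 28, 1930.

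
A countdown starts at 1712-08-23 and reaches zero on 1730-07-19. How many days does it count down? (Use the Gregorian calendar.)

6539

Aug 23, 1712 → Aug 23, 1713: 365 days.
Aug 23, 1713 → Aug 23, 1714: 365 days.
Aug 23, 1714 → Aug 23, 1715: 365 days.
Aug 23, 1715 → Aug 23, 1716: 366 days (Feb 29, 1716 is in that span).
Aug 23, 1716 → Aug 23, 1717: 365 days.
Aug 23, 1717 → Aug 23, 1718: 365 days.
Aug 23, 1718 → Aug 23, 1719: 365 days.
Aug 23, 1719 → Aug 23, 1720: 366 days (Feb 29, 1720 is in that span).
Aug 23, 1720 → Aug 23, 1721: 365 days.
Aug 23, 1721 → Aug 23, 1722: 365 days.
Aug 23, 1722 → Aug 23, 1723: 365 days.
Aug 23, 1723 → Aug 23, 1724: 366 days (Feb 29, 1724 is in that span).
Aug 23, 1724 → Aug 23, 1725: 365 days.
Aug 23, 1725 → Aug 23, 1726: 365 days.
Aug 23, 1726 → Aug 23, 1727: 365 days.
Aug 23, 1727 → Aug 23, 1728: 366 days (Feb 29, 1728 is in that span).
Aug 23, 1728 → Aug 23, 1729: 365 days.
Aug 23, 1729 → Sep 23, 1729: 31 days (August has 31).
Sep 23, 1729 → Oct 23, 1729: 30 days (September has 30).
Oct 23, 1729 → Nov 23, 1729: 31 days (October has 31).
Nov 23, 1729 → Dec 23, 1729: 30 days (November has 30).
Dec 23, 1729 → Jan 23, 1730: 31 days (December has 31).
Jan 23, 1730 → Feb 23, 1730: 31 days (January has 31).
Feb 23, 1730 → Mar 23, 1730: 28 days (February has 28).
Mar 23, 1730 → Apr 23, 1730: 31 days (March has 31).
Apr 23, 1730 → May 23, 1730: 30 days (April has 30).
May 23, 1730 → Jun 23, 1730: 31 days (May has 31).
Jun 23, 1730 → Jul 19, 1730: 26 days.
Total: 6539 days.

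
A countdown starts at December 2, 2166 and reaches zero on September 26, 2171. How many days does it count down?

1759

Dec 2, 2166 → Dec 2, 2167: 365 days.
Dec 2, 2167 → Dec 2, 2168: 366 days (Feb 29, 2168 is in that span).
Dec 2, 2168 → Dec 2, 2169: 365 days.
Dec 2, 2169 → Dec 2, 2170: 365 days.
Dec 2, 2170 → Jan 2, 2171: 31 days (December has 31).
Jan 2, 2171 → Feb 2, 2171: 31 days (January has 31).
Feb 2, 2171 → Mar 2, 2171: 28 days (February has 28).
Mar 2, 2171 → Apr 2, 2171: 31 days (March has 31).
Apr 2, 2171 → May 2, 2171: 30 days (April has 30).
May 2, 2171 → Jun 2, 2171: 31 days (May has 31).
Jun 2, 2171 → Jul 2, 2171: 30 days (June has 30).
Jul 2, 2171 → Aug 2, 2171: 31 days (July has 31).
Aug 2, 2171 → Sep 2, 2171: 31 days (August has 31).
Sep 2, 2171 → Sep 26, 2171: 24 days.
Total: 1759 days.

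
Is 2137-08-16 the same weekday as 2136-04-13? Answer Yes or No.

Yes

From Apr 13, 2136 to Aug 16, 2137 is 490 days.
490 mod 7 = 0, so they are the same weekday.
(Apr 13, 2136 is a Friday; Aug 16, 2137 is a Friday.)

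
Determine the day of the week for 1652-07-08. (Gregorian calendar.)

Monday

Doomsday rule: the anchor day for the 1600s is Tuesday. For year 52: 52÷12 = 4 r 4, and 4÷4 = 1, so 4+4+1 = 9.
Tuesday + 9 ≡ Thursday — that's 1652's doomsday.
In July the doomsday date is Jul 11.
Jul 8 is 3 days before Jul 11; 3 mod 7 = 3, so Thursday − 3 = Monday.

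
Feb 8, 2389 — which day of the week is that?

Wednesday

Doomsday rule: the anchor day for the 2300s is Wednesday. For year 89: 89÷12 = 7 r 5, and 5÷4 = 1, so 7+5+1 = 13.
Wednesday + 13 ≡ Tuesday — that's 2389's doomsday.
In February the doomsday date is Feb 28 (2389 is not a leap year).
Feb 8 is 20 days before Feb 28; 20 mod 7 = 6, so Tuesday − 6 = Wednesday.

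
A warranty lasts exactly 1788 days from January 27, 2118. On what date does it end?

+365 (one year) → Jan 27, 2119 (1423 left).
+365 (one year) → Jan 27, 2120 (1058 left).
+366 (one year; includes Feb 29, 2120) → Jan 27, 2121 (692 left).
+365 (one year) → Jan 27, 2122 (327 left).
Jan has 31 days: +5 → Feb 1, 2122 (322 left).
Feb has 28 days: +28 → Mar 1, 2122 (294 left).
Mar has 31 days: +31 → Apr 1, 2122 (263 left).
Apr has 30 days: +30 → May 1, 2122 (233 left).
May has 31 days: +31 → Jun 1, 2122 (202 left).
Jun has 30 days: +30 → Jul 1, 2122 (172 left).
Jul has 31 days: +31 → Aug 1, 2122 (141 left).
Aug has 31 days: +31 → Sep 1, 2122 (110 left).
Sep has 30 days: +30 → Oct 1, 2122 (80 left).
Oct has 31 days: +31 → Nov 1, 2122 (49 left).
Nov has 30 days: +30 → Dec 1, 2122 (19 left).
+19 → Dec 20, 2122.

December 20, 2122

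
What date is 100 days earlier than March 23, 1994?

−23 → Feb 28, 1994 (end of Feb, 28 days; 77 left).
−28 → Jan 31, 1994 (end of Jan, 31 days; 49 left).
−31 → Dec 31, 1993 (end of Dec, 31 days; 18 left).
−18 → Dec 13, 1993.

December 13, 1993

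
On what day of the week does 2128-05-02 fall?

Doomsday rule: the anchor day for the 2100s is Sunday. For year 28: 28÷12 = 2 r 4, and 4÷4 = 1, so 2+4+1 = 7.
Sunday + 7 ≡ Sunday — that's 2128's doomsday.
In May the doomsday date is May 9.
May 2 is 7 days before May 9; 7 mod 7 = 0, so Sunday − 0 = Sunday.

Sunday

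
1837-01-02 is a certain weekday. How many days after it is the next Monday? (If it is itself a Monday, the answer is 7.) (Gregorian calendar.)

Jan 2, 1837 is a Monday.
From Monday to the next Monday is 7 days.

7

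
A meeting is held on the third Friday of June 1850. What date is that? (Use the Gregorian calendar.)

June 21, 1850

June 1, 1850 is a Saturday.
The first Friday is therefore June 7 (6 days later).
The third Friday is 7 + 2×7 = June 21.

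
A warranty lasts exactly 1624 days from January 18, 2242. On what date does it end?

June 30, 2246

+365 (one year) → Jan 18, 2243 (1259 left).
+365 (one year) → Jan 18, 2244 (894 left).
+366 (one year; includes Feb 29, 2244) → Jan 18, 2245 (528 left).
+365 (one year) → Jan 18, 2246 (163 left).
Jan has 31 days: +14 → Feb 1, 2246 (149 left).
Feb has 28 days: +28 → Mar 1, 2246 (121 left).
Mar has 31 days: +31 → Apr 1, 2246 (90 left).
Apr has 30 days: +30 → May 1, 2246 (60 left).
May has 31 days: +31 → Jun 1, 2246 (29 left).
+29 → Jun 30, 2246.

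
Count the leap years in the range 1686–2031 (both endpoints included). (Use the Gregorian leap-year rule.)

83

Multiples of 4 in [1686,2031]: 86.
Of those, multiples of 100: 4 (not leap unless ÷400).
Multiples of 400: 1.
Leap years = 86 − 4 + 1 = 83.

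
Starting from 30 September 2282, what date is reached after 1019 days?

July 15, 2285

+365 (one year) → Sep 30, 2283 (654 left).
+366 (one year; includes Feb 29, 2284) → Sep 30, 2284 (288 left).
Sep has 30 days: +1 → Oct 1, 2284 (287 left).
Oct has 31 days: +31 → Nov 1, 2284 (256 left).
Nov has 30 days: +30 → Dec 1, 2284 (226 left).
Dec has 31 days: +31 → Jan 1, 2285 (195 left).
Jan has 31 days: +31 → Feb 1, 2285 (164 left).
Feb has 28 days: +28 → Mar 1, 2285 (136 left).
Mar has 31 days: +31 → Apr 1, 2285 (105 left).
Apr has 30 days: +30 → May 1, 2285 (75 left).
May has 31 days: +31 → Jun 1, 2285 (44 left).
Jun has 30 days: +30 → Jul 1, 2285 (14 left).
+14 → Jul 15, 2285.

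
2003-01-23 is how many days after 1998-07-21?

Jul 21, 1998 → Jul 21, 1999: 365 days.
Jul 21, 1999 → Jul 21, 2000: 366 days (Feb 29, 2000 is in that span).
Jul 21, 2000 → Jul 21, 2001: 365 days.
Jul 21, 2001 → Jul 21, 2002: 365 days.
Jul 21, 2002 → Aug 21, 2002: 31 days (July has 31).
Aug 21, 2002 → Sep 21, 2002: 31 days (August has 31).
Sep 21, 2002 → Oct 21, 2002: 30 days (September has 30).
Oct 21, 2002 → Nov 21, 2002: 31 days (October has 31).
Nov 21, 2002 → Dec 21, 2002: 30 days (November has 30).
Dec 21, 2002 → Jan 21, 2003: 31 days (December has 31).
Jan 21, 2003 → Jan 23, 2003: 2 days.
Total: 1647 days.

1647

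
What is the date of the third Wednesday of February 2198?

February 1, 2198 is a Thursday.
The first Wednesday is therefore February 7 (6 days later).
The third Wednesday is 7 + 2×7 = February 21.

February 21, 2198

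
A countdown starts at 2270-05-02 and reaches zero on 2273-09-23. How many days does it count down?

May 2, 2270 → May 2, 2271: 365 days.
May 2, 2271 → May 2, 2272: 366 days (Feb 29, 2272 is in that span).
May 2, 2272 → May 2, 2273: 365 days.
May 2, 2273 → Jun 2, 2273: 31 days (May has 31).
Jun 2, 2273 → Jul 2, 2273: 30 days (June has 30).
Jul 2, 2273 → Aug 2, 2273: 31 days (July has 31).
Aug 2, 2273 → Sep 2, 2273: 31 days (August has 31).
Sep 2, 2273 → Sep 23, 2273: 21 days.
Total: 1240 days.

1240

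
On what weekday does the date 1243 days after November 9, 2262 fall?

Thursday

First find the weekday of Nov 9, 2262. Doomsday rule: the anchor day for the 2200s is Friday. For year 62: 62÷12 = 5 r 2, and 2÷4 = 0, so 5+2+0 = 7.
Friday + 7 ≡ Friday — that's 2262's doomsday.
In November the doomsday date is Nov 7.
Nov 9 is 2 days after Nov 7; 2 mod 7 = 2, so Friday + 2 = Sunday.
1243 mod 7 = 4, so 1243 days after a Sunday is Sunday + 4 = Thursday.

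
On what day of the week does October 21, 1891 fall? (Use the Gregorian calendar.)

Wednesday

Doomsday rule: the anchor day for the 1800s is Friday. For year 91: 91÷12 = 7 r 7, and 7÷4 = 1, so 7+7+1 = 15.
Friday + 15 ≡ Saturday — that's 1891's doomsday.
In October the doomsday date is Oct 10.
Oct 21 is 11 days after Oct 10; 11 mod 7 = 4, so Saturday + 4 = Wednesday.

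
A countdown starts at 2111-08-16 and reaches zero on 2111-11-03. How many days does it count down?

79

Aug 16, 2111 → Sep 16, 2111: 31 days (August has 31).
Sep 16, 2111 → Oct 16, 2111: 30 days (September has 30).
Oct 16, 2111 → Nov 3, 2111: 18 days.
Total: 79 days.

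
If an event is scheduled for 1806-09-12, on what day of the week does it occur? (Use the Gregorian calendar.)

Doomsday rule: the anchor day for the 1800s is Friday. For year 06: 6÷12 = 0 r 6, and 6÷4 = 1, so 0+6+1 = 7.
Friday + 7 ≡ Friday — that's 1806's doomsday.
In September the doomsday date is Sep 5.
Sep 12 is 7 days after Sep 5; 7 mod 7 = 0, so Friday + 0 = Friday.

Friday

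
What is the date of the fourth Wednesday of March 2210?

March 28, 2210

March 1, 2210 is a Thursday.
The first Wednesday is therefore March 7 (6 days later).
The fourth Wednesday is 7 + 3×7 = March 28.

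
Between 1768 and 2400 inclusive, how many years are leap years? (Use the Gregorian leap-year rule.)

Multiples of 4 in [1768,2400]: 159.
Of those, multiples of 100: 7 (not leap unless ÷400).
Multiples of 400: 2.
Leap years = 159 − 7 + 2 = 154.

154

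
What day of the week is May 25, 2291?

Doomsday rule: the anchor day for the 2200s is Friday. For year 91: 91÷12 = 7 r 7, and 7÷4 = 1, so 7+7+1 = 15.
Friday + 15 ≡ Saturday — that's 2291's doomsday.
In May the doomsday date is May 9.
May 25 is 16 days after May 9; 16 mod 7 = 2, so Saturday + 2 = Monday.

Monday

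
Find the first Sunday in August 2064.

August 1, 2064 is a Friday.
The first Sunday is therefore August 3 (2 days later).

August 3, 2064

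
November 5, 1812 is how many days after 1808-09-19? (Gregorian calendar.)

1508

Sep 19, 1808 → Sep 19, 1809: 365 days.
Sep 19, 1809 → Sep 19, 1810: 365 days.
Sep 19, 1810 → Sep 19, 1811: 365 days.
Sep 19, 1811 → Sep 19, 1812: 366 days (Feb 29, 1812 is in that span).
Sep 19, 1812 → Oct 19, 1812: 30 days (September has 30).
Oct 19, 1812 → Nov 5, 1812: 17 days.
Total: 1508 days.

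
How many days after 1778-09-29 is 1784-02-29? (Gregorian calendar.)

Sep 29, 1778 → Sep 29, 1779: 365 days.
Sep 29, 1779 → Sep 29, 1780: 366 days (Feb 29, 1780 is in that span).
Sep 29, 1780 → Sep 29, 1781: 365 days.
Sep 29, 1781 → Sep 29, 1782: 365 days.
Sep 29, 1782 → Sep 29, 1783: 365 days.
Sep 29, 1783 → Oct 29, 1783: 30 days (September has 30).
Oct 29, 1783 → Nov 29, 1783: 31 days (October has 31).
Nov 29, 1783 → Dec 29, 1783: 30 days (November has 30).
Dec 29, 1783 → Jan 29, 1784: 31 days (December has 31).
Jan 29, 1784 → Feb 29, 1784: 31 days.
Total: 1979 days.

1979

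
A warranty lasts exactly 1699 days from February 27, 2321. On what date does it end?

October 23, 2325

+365 (one year) → Feb 27, 2322 (1334 left).
+365 (one year) → Feb 27, 2323 (969 left).
+365 (one year) → Feb 27, 2324 (604 left).
+366 (one year; includes Feb 29, 2324) → Feb 27, 2325 (238 left).
Feb has 28 days: +2 → Mar 1, 2325 (236 left).
Mar has 31 days: +31 → Apr 1, 2325 (205 left).
Apr has 30 days: +30 → May 1, 2325 (175 left).
May has 31 days: +31 → Jun 1, 2325 (144 left).
Jun has 30 days: +30 → Jul 1, 2325 (114 left).
Jul has 31 days: +31 → Aug 1, 2325 (83 left).
Aug has 31 days: +31 → Sep 1, 2325 (52 left).
Sep has 30 days: +30 → Oct 1, 2325 (22 left).
+22 → Oct 23, 2325.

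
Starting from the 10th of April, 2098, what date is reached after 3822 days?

September 27, 2108

+365 (one year) → Apr 10, 2099 (3457 left).
+365 (one year) → Apr 10, 2100 (3092 left).
+365 (one year) → Apr 10, 2101 (2727 left).
+365 (one year) → Apr 10, 2102 (2362 left).
+365 (one year) → Apr 10, 2103 (1997 left).
+366 (one year; includes Feb 29, 2104) → Apr 10, 2104 (1631 left).
+365 (one year) → Apr 10, 2105 (1266 left).
+365 (one year) → Apr 10, 2106 (901 left).
+365 (one year) → Apr 10, 2107 (536 left).
+366 (one year; includes Feb 29, 2108) → Apr 10, 2108 (170 left).
Apr has 30 days: +21 → May 1, 2108 (149 left).
May has 31 days: +31 → Jun 1, 2108 (118 left).
Jun has 30 days: +30 → Jul 1, 2108 (88 left).
Jul has 31 days: +31 → Aug 1, 2108 (57 left).
Aug has 31 days: +31 → Sep 1, 2108 (26 left).
+26 → Sep 27, 2108.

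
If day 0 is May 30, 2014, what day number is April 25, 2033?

6905

May 30, 2014 → May 30, 2015: 365 days.
May 30, 2015 → May 30, 2016: 366 days (Feb 29, 2016 is in that span).
May 30, 2016 → May 30, 2017: 365 days.
May 30, 2017 → May 30, 2018: 365 days.
May 30, 2018 → May 30, 2019: 365 days.
May 30, 2019 → May 30, 2020: 366 days (Feb 29, 2020 is in that span).
May 30, 2020 → May 30, 2021: 365 days.
May 30, 2021 → May 30, 2022: 365 days.
May 30, 2022 → May 30, 2023: 365 days.
May 30, 2023 → May 30, 2024: 366 days (Feb 29, 2024 is in that span).
May 30, 2024 → May 30, 2025: 365 days.
May 30, 2025 → May 30, 2026: 365 days.
May 30, 2026 → May 30, 2027: 365 days.
May 30, 2027 → May 30, 2028: 366 days (Feb 29, 2028 is in that span).
May 30, 2028 → May 30, 2029: 365 days.
May 30, 2029 → May 30, 2030: 365 days.
May 30, 2030 → May 30, 2031: 365 days.
May 30, 2031 → May 30, 2032: 366 days (Feb 29, 2032 is in that span).
May 30, 2032 → Jun 30, 2032: 31 days (May has 31).
Jun 30, 2032 → Jul 30, 2032: 30 days (June has 30).
Jul 30, 2032 → Aug 30, 2032: 31 days (July has 31).
Aug 30, 2032 → Sep 30, 2032: 31 days (August has 31).
Sep 30, 2032 → Oct 30, 2032: 30 days (September has 30).
Oct 30, 2032 → Nov 30, 2032: 31 days (October has 31).
Nov 30, 2032 → Dec 30, 2032: 30 days (November has 30).
Dec 30, 2032 → Jan 30, 2033: 31 days (December has 31).
Jan 30, 2033 → Feb 28, 2033: 29 days (January has 31).
Feb 28, 2033 → Mar 28, 2033: 28 days (February has 28).
Mar 28, 2033 → Apr 25, 2033: 28 days.
Total: 6905 days.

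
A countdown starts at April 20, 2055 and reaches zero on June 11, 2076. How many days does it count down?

7723

Apr 20, 2055 → Apr 20, 2056: 366 days (Feb 29, 2056 is in that span).
Apr 20, 2056 → Apr 20, 2057: 365 days.
Apr 20, 2057 → Apr 20, 2058: 365 days.
Apr 20, 2058 → Apr 20, 2059: 365 days.
Apr 20, 2059 → Apr 20, 2060: 366 days (Feb 29, 2060 is in that span).
Apr 20, 2060 → Apr 20, 2061: 365 days.
Apr 20, 2061 → Apr 20, 2062: 365 days.
Apr 20, 2062 → Apr 20, 2063: 365 days.
Apr 20, 2063 → Apr 20, 2064: 366 days (Feb 29, 2064 is in that span).
Apr 20, 2064 → Apr 20, 2065: 365 days.
Apr 20, 2065 → Apr 20, 2066: 365 days.
Apr 20, 2066 → Apr 20, 2067: 365 days.
Apr 20, 2067 → Apr 20, 2068: 366 days (Feb 29, 2068 is in that span).
Apr 20, 2068 → Apr 20, 2069: 365 days.
Apr 20, 2069 → Apr 20, 2070: 365 days.
Apr 20, 2070 → Apr 20, 2071: 365 days.
Apr 20, 2071 → Apr 20, 2072: 366 days (Feb 29, 2072 is in that span).
Apr 20, 2072 → Apr 20, 2073: 365 days.
Apr 20, 2073 → Apr 20, 2074: 365 days.
Apr 20, 2074 → Apr 20, 2075: 365 days.
Apr 20, 2075 → Apr 20, 2076: 366 days (Feb 29, 2076 is in that span).
Apr 20, 2076 → May 20, 2076: 30 days (April has 30).
May 20, 2076 → Jun 11, 2076: 22 days.
Total: 7723 days.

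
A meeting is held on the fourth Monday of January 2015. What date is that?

January 1, 2015 is a Thursday.
The first Monday is therefore January 5 (4 days later).
The fourth Monday is 5 + 3×7 = January 26.

January 26, 2015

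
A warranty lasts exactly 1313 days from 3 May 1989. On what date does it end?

+365 (one year) → May 3, 1990 (948 left).
+365 (one year) → May 3, 1991 (583 left).
+366 (one year; includes Feb 29, 1992) → May 3, 1992 (217 left).
May has 31 days: +29 → Jun 1, 1992 (188 left).
Jun has 30 days: +30 → Jul 1, 1992 (158 left).
Jul has 31 days: +31 → Aug 1, 1992 (127 left).
Aug has 31 days: +31 → Sep 1, 1992 (96 left).
Sep has 30 days: +30 → Oct 1, 1992 (66 left).
Oct has 31 days: +31 → Nov 1, 1992 (35 left).
Nov has 30 days: +30 → Dec 1, 1992 (5 left).
+5 → Dec 6, 1992.

December 6, 1992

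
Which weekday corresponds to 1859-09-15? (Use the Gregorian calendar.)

Thursday

Doomsday rule: the anchor day for the 1800s is Friday. For year 59: 59÷12 = 4 r 11, and 11÷4 = 2, so 4+11+2 = 17.
Friday + 17 ≡ Monday — that's 1859's doomsday.
In September the doomsday date is Sep 5.
Sep 15 is 10 days after Sep 5; 10 mod 7 = 3, so Monday + 3 = Thursday.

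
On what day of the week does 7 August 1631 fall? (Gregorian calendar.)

Doomsday rule: the anchor day for the 1600s is Tuesday. For year 31: 31÷12 = 2 r 7, and 7÷4 = 1, so 2+7+1 = 10.
Tuesday + 10 ≡ Friday — that's 1631's doomsday.
In August the doomsday date is Aug 8.
Aug 7 is 1 day before Aug 8; 1 mod 7 = 1, so Friday − 1 = Thursday.

Thursday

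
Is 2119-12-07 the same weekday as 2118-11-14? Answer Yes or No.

From Nov 14, 2118 to Dec 7, 2119 is 388 days.
388 mod 7 = 3, so they are different weekdays.
(Nov 14, 2118 is a Monday; Dec 7, 2119 is a Thursday.)

No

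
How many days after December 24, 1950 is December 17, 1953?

1089

Dec 24, 1950 → Dec 24, 1951: 365 days.
Dec 24, 1951 → Dec 24, 1952: 366 days (Feb 29, 1952 is in that span).
Dec 24, 1952 → Jan 24, 1953: 31 days (December has 31).
Jan 24, 1953 → Feb 24, 1953: 31 days (January has 31).
Feb 24, 1953 → Mar 24, 1953: 28 days (February has 28).
Mar 24, 1953 → Apr 24, 1953: 31 days (March has 31).
Apr 24, 1953 → May 24, 1953: 30 days (April has 30).
May 24, 1953 → Jun 24, 1953: 31 days (May has 31).
Jun 24, 1953 → Jul 24, 1953: 30 days (June has 30).
Jul 24, 1953 → Aug 24, 1953: 31 days (July has 31).
Aug 24, 1953 → Sep 24, 1953: 31 days (August has 31).
Sep 24, 1953 → Oct 24, 1953: 30 days (September has 30).
Oct 24, 1953 → Nov 24, 1953: 31 days (October has 31).
Nov 24, 1953 → Dec 17, 1953: 23 days.
Total: 1089 days.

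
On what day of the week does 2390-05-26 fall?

Doomsday rule: the anchor day for the 2300s is Wednesday. For year 90: 90÷12 = 7 r 6, and 6÷4 = 1, so 7+6+1 = 14.
Wednesday + 14 ≡ Wednesday — that's 2390's doomsday.
In May the doomsday date is May 9.
May 26 is 17 days after May 9; 17 mod 7 = 3, so Wednesday + 3 = Saturday.

Saturday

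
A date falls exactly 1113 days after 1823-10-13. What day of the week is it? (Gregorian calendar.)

Monday

First find the weekday of Oct 13, 1823. Doomsday rule: the anchor day for the 1800s is Friday. For year 23: 23÷12 = 1 r 11, and 11÷4 = 2, so 1+11+2 = 14.
Friday + 14 ≡ Friday — that's 1823's doomsday.
In October the doomsday date is Oct 10.
Oct 13 is 3 days after Oct 10; 3 mod 7 = 3, so Friday + 3 = Monday.
1113 mod 7 = 0, so 1113 days after a Monday is Monday + 0 = Monday.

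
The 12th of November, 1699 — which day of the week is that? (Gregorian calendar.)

Thursday

Doomsday rule: the anchor day for the 1600s is Tuesday. For year 99: 99÷12 = 8 r 3, and 3÷4 = 0, so 8+3+0 = 11.
Tuesday + 11 ≡ Saturday — that's 1699's doomsday.
In November the doomsday date is Nov 7.
Nov 12 is 5 days after Nov 7; 5 mod 7 = 5, so Saturday + 5 = Thursday.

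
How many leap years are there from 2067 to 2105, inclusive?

9

Multiples of 4 in [2067,2105]: 10.
Of those, multiples of 100: 1 (not leap unless ÷400).
Multiples of 400: 0.
Leap years = 10 − 1 + 0 = 9.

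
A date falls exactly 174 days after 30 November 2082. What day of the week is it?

Sunday

Nov 30, 2082 is a Monday.
174 mod 7 = 6, so 174 days after a Monday is Monday + 6 = Sunday.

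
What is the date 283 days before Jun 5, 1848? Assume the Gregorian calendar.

−5 → May 31, 1848 (end of May, 31 days; 278 left).
−31 → Apr 30, 1848 (end of Apr, 30 days; 247 left).
−30 → Mar 31, 1848 (end of Mar, 31 days; 217 left).
−31 → Feb 29, 1848 (end of Feb, 29 days; 186 left).
−29 → Jan 31, 1848 (end of Jan, 31 days; 157 left).
−31 → Dec 31, 1847 (end of Dec, 31 days; 126 left).
−31 → Nov 30, 1847 (end of Nov, 30 days; 95 left).
−30 → Oct 31, 1847 (end of Oct, 31 days; 65 left).
−31 → Sep 30, 1847 (end of Sep, 30 days; 34 left).
−30 → Aug 31, 1847 (end of Aug, 31 days; 4 left).
−4 → Aug 27, 1847.

August 27, 1847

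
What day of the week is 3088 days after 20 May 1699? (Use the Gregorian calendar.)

Thursday

First find the weekday of May 20, 1699. Doomsday rule: the anchor day for the 1600s is Tuesday. For year 99: 99÷12 = 8 r 3, and 3÷4 = 0, so 8+3+0 = 11.
Tuesday + 11 ≡ Saturday — that's 1699's doomsday.
In May the doomsday date is May 9.
May 20 is 11 days after May 9; 11 mod 7 = 4, so Saturday + 4 = Wednesday.
3088 mod 7 = 1, so 3088 days after a Wednesday is Wednesday + 1 = Thursday.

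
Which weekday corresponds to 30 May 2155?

January 1, 2155 is a Wednesday.
Jan 1, 2155 → Feb 1, 2155: 31 days (January has 31).
Feb 1, 2155 → Mar 1, 2155: 28 days (February has 28).
Mar 1, 2155 → Apr 1, 2155: 31 days (March has 31).
Apr 1, 2155 → May 1, 2155: 30 days (April has 30).
May 1, 2155 → May 30, 2155: 29 days.
Total: 149 days.
149 mod 7 = 2, so Wednesday + 2 = Friday.

Friday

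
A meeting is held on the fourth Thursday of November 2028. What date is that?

November 1, 2028 is a Wednesday.
The first Thursday is therefore November 2 (1 days later).
The fourth Thursday is 2 + 3×7 = November 23.

November 23, 2028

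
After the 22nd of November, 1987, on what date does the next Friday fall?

November 27, 1987

Nov 22, 1987 is a Sunday.
From Sunday to the next Friday is 5 days.
Nov 22, 1987 + 5 = Nov 27, 1987.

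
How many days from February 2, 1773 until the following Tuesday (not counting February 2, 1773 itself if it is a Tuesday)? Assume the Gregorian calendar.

Feb 2, 1773 is a Tuesday.
From Tuesday to the next Tuesday is 7 days.

7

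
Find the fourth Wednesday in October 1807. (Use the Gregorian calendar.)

October 1, 1807 is a Thursday.
The first Wednesday is therefore October 7 (6 days later).
The fourth Wednesday is 7 + 3×7 = October 28.

October 28, 1807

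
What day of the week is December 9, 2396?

Doomsday rule: the anchor day for the 2300s is Wednesday. For year 96: 96÷12 = 8 r 0, and 0÷4 = 0, so 8+0+0 = 8.
Wednesday + 8 ≡ Thursday — that's 2396's doomsday.
In December the doomsday date is Dec 12.
Dec 9 is 3 days before Dec 12; 3 mod 7 = 3, so Thursday − 3 = Monday.

Monday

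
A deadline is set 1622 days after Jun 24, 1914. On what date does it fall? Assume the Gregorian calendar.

+365 (one year) → Jun 24, 1915 (1257 left).
+366 (one year; includes Feb 29, 1916) → Jun 24, 1916 (891 left).
+365 (one year) → Jun 24, 1917 (526 left).
+365 (one year) → Jun 24, 1918 (161 left).
Jun has 30 days: +7 → Jul 1, 1918 (154 left).
Jul has 31 days: +31 → Aug 1, 1918 (123 left).
Aug has 31 days: +31 → Sep 1, 1918 (92 left).
Sep has 30 days: +30 → Oct 1, 1918 (62 left).
Oct has 31 days: +31 → Nov 1, 1918 (31 left).
Nov has 30 days: +30 → Dec 1, 1918 (1 left).
+1 → Dec 2, 1918.

December 2, 1918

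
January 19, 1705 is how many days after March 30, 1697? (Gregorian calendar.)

2851

Mar 30, 1697 → Mar 30, 1698: 365 days.
Mar 30, 1698 → Mar 30, 1699: 365 days.
Mar 30, 1699 → Mar 30, 1700: 365 days.
Mar 30, 1700 → Mar 30, 1701: 365 days.
Mar 30, 1701 → Mar 30, 1702: 365 days.
Mar 30, 1702 → Mar 30, 1703: 365 days.
Mar 30, 1703 → Mar 30, 1704: 366 days (Feb 29, 1704 is in that span).
Mar 30, 1704 → Apr 30, 1704: 31 days (March has 31).
Apr 30, 1704 → May 30, 1704: 30 days (April has 30).
May 30, 1704 → Jun 30, 1704: 31 days (May has 31).
Jun 30, 1704 → Jul 30, 1704: 30 days (June has 30).
Jul 30, 1704 → Aug 30, 1704: 31 days (July has 31).
Aug 30, 1704 → Sep 30, 1704: 31 days (August has 31).
Sep 30, 1704 → Oct 30, 1704: 30 days (September has 30).
Oct 30, 1704 → Nov 30, 1704: 31 days (October has 31).
Nov 30, 1704 → Dec 30, 1704: 30 days (November has 30).
Dec 30, 1704 → Jan 19, 1705: 20 days.
Total: 2851 days.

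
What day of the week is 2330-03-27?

Doomsday rule: the anchor day for the 2300s is Wednesday. For year 30: 30÷12 = 2 r 6, and 6÷4 = 1, so 2+6+1 = 9.
Wednesday + 9 ≡ Friday — that's 2330's doomsday.
In March the doomsday date is Mar 14.
Mar 27 is 13 days after Mar 14; 13 mod 7 = 6, so Friday + 6 = Thursday.

Thursday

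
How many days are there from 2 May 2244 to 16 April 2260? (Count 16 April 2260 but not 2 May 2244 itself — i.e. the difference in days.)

5828

May 2, 2244 → May 2, 2245: 365 days.
May 2, 2245 → May 2, 2246: 365 days.
May 2, 2246 → May 2, 2247: 365 days.
May 2, 2247 → May 2, 2248: 366 days (Feb 29, 2248 is in that span).
May 2, 2248 → May 2, 2249: 365 days.
May 2, 2249 → May 2, 2250: 365 days.
May 2, 2250 → May 2, 2251: 365 days.
May 2, 2251 → May 2, 2252: 366 days (Feb 29, 2252 is in that span).
May 2, 2252 → May 2, 2253: 365 days.
May 2, 2253 → May 2, 2254: 365 days.
May 2, 2254 → May 2, 2255: 365 days.
May 2, 2255 → May 2, 2256: 366 days (Feb 29, 2256 is in that span).
May 2, 2256 → May 2, 2257: 365 days.
May 2, 2257 → May 2, 2258: 365 days.
May 2, 2258 → May 2, 2259: 365 days.
May 2, 2259 → Jun 2, 2259: 31 days (May has 31).
Jun 2, 2259 → Jul 2, 2259: 30 days (June has 30).
Jul 2, 2259 → Aug 2, 2259: 31 days (July has 31).
Aug 2, 2259 → Sep 2, 2259: 31 days (August has 31).
Sep 2, 2259 → Oct 2, 2259: 30 days (September has 30).
Oct 2, 2259 → Nov 2, 2259: 31 days (October has 31).
Nov 2, 2259 → Dec 2, 2259: 30 days (November has 30).
Dec 2, 2259 → Jan 2, 2260: 31 days (December has 31).
Jan 2, 2260 → Feb 2, 2260: 31 days (January has 31).
Feb 2, 2260 → Mar 2, 2260: 29 days (February has 29).
Mar 2, 2260 → Apr 2, 2260: 31 days (March has 31).
Apr 2, 2260 → Apr 16, 2260: 14 days.
Total: 5828 days.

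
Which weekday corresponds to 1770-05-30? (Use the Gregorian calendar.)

Doomsday rule: the anchor day for the 1700s is Sunday. For year 70: 70÷12 = 5 r 10, and 10÷4 = 2, so 5+10+2 = 17.
Sunday + 17 ≡ Wednesday — that's 1770's doomsday.
In May the doomsday date is May 9.
May 30 is 21 days after May 9; 21 mod 7 = 0, so Wednesday + 0 = Wednesday.

Wednesday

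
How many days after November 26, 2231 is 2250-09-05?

6858

Nov 26, 2231 → Nov 26, 2232: 366 days (Feb 29, 2232 is in that span).
Nov 26, 2232 → Nov 26, 2233: 365 days.
Nov 26, 2233 → Nov 26, 2234: 365 days.
Nov 26, 2234 → Nov 26, 2235: 365 days.
Nov 26, 2235 → Nov 26, 2236: 366 days (Feb 29, 2236 is in that span).
Nov 26, 2236 → Nov 26, 2237: 365 days.
Nov 26, 2237 → Nov 26, 2238: 365 days.
Nov 26, 2238 → Nov 26, 2239: 365 days.
Nov 26, 2239 → Nov 26, 2240: 366 days (Feb 29, 2240 is in that span).
Nov 26, 2240 → Nov 26, 2241: 365 days.
Nov 26, 2241 → Nov 26, 2242: 365 days.
Nov 26, 2242 → Nov 26, 2243: 365 days.
Nov 26, 2243 → Nov 26, 2244: 366 days (Feb 29, 2244 is in that span).
Nov 26, 2244 → Nov 26, 2245: 365 days.
Nov 26, 2245 → Nov 26, 2246: 365 days.
Nov 26, 2246 → Nov 26, 2247: 365 days.
Nov 26, 2247 → Nov 26, 2248: 366 days (Feb 29, 2248 is in that span).
Nov 26, 2248 → Nov 26, 2249: 365 days.
Nov 26, 2249 → Dec 26, 2249: 30 days (November has 30).
Dec 26, 2249 → Jan 26, 2250: 31 days (December has 31).
Jan 26, 2250 → Feb 26, 2250: 31 days (January has 31).
Feb 26, 2250 → Mar 26, 2250: 28 days (February has 28).
Mar 26, 2250 → Apr 26, 2250: 31 days (March has 31).
Apr 26, 2250 → May 26, 2250: 30 days (April has 30).
May 26, 2250 → Jun 26, 2250: 31 days (May has 31).
Jun 26, 2250 → Jul 26, 2250: 30 days (June has 30).
Jul 26, 2250 → Aug 26, 2250: 31 days (July has 31).
Aug 26, 2250 → Sep 5, 2250: 10 days.
Total: 6858 days.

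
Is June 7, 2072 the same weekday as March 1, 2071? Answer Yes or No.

No

From Mar 1, 2071 to Jun 7, 2072 is 464 days.
464 mod 7 = 2, so they are different weekdays.
(Mar 1, 2071 is a Sunday; Jun 7, 2072 is a Tuesday.)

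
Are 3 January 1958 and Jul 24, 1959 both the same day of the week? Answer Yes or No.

From Jan 3, 1958 to Jul 24, 1959 is 567 days.
567 mod 7 = 0, so they are the same weekday.
(Jan 3, 1958 is a Friday; Jul 24, 1959 is a Friday.)

Yes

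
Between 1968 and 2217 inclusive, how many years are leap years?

61

Multiples of 4 in [1968,2217]: 63.
Of those, multiples of 100: 3 (not leap unless ÷400).
Multiples of 400: 1.
Leap years = 63 − 3 + 1 = 61.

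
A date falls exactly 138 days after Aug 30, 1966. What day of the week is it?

Sunday

Aug 30, 1966 is a Tuesday.
138 mod 7 = 5, so 138 days after a Tuesday is Tuesday + 5 = Sunday.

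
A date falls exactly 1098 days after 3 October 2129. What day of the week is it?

Sunday

First find the weekday of Oct 3, 2129. Doomsday rule: the anchor day for the 2100s is Sunday. For year 29: 29÷12 = 2 r 5, and 5÷4 = 1, so 2+5+1 = 8.
Sunday + 8 ≡ Monday — that's 2129's doomsday.
In October the doomsday date is Oct 10.
Oct 3 is 7 days before Oct 10; 7 mod 7 = 0, so Monday − 0 = Monday.
1098 mod 7 = 6, so 1098 days after a Monday is Monday + 6 = Sunday.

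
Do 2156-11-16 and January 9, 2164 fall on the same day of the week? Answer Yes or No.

From Nov 16, 2156 to Jan 9, 2164 is 2610 days.
2610 mod 7 = 6, so they are different weekdays.
(Nov 16, 2156 is a Tuesday; Jan 9, 2164 is a Monday.)

No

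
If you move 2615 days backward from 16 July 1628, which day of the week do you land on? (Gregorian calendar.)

First find the weekday of Jul 16, 1628. Doomsday rule: the anchor day for the 1600s is Tuesday. For year 28: 28÷12 = 2 r 4, and 4÷4 = 1, so 2+4+1 = 7.
Tuesday + 7 ≡ Tuesday — that's 1628's doomsday.
In July the doomsday date is Jul 11.
Jul 16 is 5 days after Jul 11; 5 mod 7 = 5, so Tuesday + 5 = Sunday.
2615 mod 7 = 4, so 2615 days before a Sunday is Sunday − 4 = Wednesday.

Wednesday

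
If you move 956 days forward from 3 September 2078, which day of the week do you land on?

Wednesday

First find the weekday of Sep 3, 2078. Doomsday rule: the anchor day for the 2000s is Tuesday. For year 78: 78÷12 = 6 r 6, and 6÷4 = 1, so 6+6+1 = 13.
Tuesday + 13 ≡ Monday — that's 2078's doomsday.
In September the doomsday date is Sep 5.
Sep 3 is 2 days before Sep 5; 2 mod 7 = 2, so Monday − 2 = Saturday.
956 mod 7 = 4, so 956 days after a Saturday is Saturday + 4 = Wednesday.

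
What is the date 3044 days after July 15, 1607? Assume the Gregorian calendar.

+366 (one year; includes Feb 29, 1608) → Jul 15, 1608 (2678 left).
+365 (one year) → Jul 15, 1609 (2313 left).
+365 (one year) → Jul 15, 1610 (1948 left).
+365 (one year) → Jul 15, 1611 (1583 left).
+366 (one year; includes Feb 29, 1612) → Jul 15, 1612 (1217 left).
+365 (one year) → Jul 15, 1613 (852 left).
+365 (one year) → Jul 15, 1614 (487 left).
+365 (one year) → Jul 15, 1615 (122 left).
Jul has 31 days: +17 → Aug 1, 1615 (105 left).
Aug has 31 days: +31 → Sep 1, 1615 (74 left).
Sep has 30 days: +30 → Oct 1, 1615 (44 left).
Oct has 31 days: +31 → Nov 1, 1615 (13 left).
+13 → Nov 14, 1615.

November 14, 1615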